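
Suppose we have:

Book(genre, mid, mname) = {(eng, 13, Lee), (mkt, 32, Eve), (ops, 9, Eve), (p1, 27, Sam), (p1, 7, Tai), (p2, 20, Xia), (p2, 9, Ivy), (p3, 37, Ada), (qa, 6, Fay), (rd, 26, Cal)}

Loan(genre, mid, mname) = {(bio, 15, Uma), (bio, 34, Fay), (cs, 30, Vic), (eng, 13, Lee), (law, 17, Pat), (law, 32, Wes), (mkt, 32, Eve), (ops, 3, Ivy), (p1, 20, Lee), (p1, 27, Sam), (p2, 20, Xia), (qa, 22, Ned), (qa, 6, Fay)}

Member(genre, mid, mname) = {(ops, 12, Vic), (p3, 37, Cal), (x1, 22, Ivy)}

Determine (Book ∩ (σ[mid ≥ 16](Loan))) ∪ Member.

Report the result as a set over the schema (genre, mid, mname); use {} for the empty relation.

{(mkt, 32, Eve), (ops, 12, Vic), (p1, 27, Sam), (p2, 20, Xia), (p3, 37, Cal), (x1, 22, Ivy)}

σ[mid ≥ 16]: keep tuples satisfying mid ≥ 16 → {(bio, 34, Fay), (cs, 30, Vic), (law, 17, Pat), (law, 32, Wes), (mkt, 32, Eve), (p1, 20, Lee), (p1, 27, Sam), (p2, 20, Xia), (qa, 22, Ned)}
Set intersection of the two operands is {(mkt, 32, Eve), (p1, 27, Sam), (p2, 20, Xia)}.
Set union of the two operands is {(mkt, 32, Eve), (ops, 12, Vic), (p1, 27, Sam), (p2, 20, Xia), (p3, 37, Cal), (x1, 22, Ivy)}.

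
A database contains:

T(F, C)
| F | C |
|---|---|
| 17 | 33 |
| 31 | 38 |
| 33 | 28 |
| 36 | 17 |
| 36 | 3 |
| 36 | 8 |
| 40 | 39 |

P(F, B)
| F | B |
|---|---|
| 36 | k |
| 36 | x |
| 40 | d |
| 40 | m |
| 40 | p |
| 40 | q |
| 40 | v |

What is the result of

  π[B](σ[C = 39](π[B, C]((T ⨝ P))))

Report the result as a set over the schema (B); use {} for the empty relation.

{d, m, p, q, v}

Joining T and P on F yields {(36, 17, k), (36, 17, x), (36, 3, k), (36, 3, x), (36, 8, k), (36, 8, x), (40, 39, d), (40, 39, m), (40, 39, p), (40, 39, q), (40, 39, v)}.
π_{B, C} gives {(d, 39), (k, 17), (k, 3), (k, 8), (m, 39), (p, 39), (q, 39), (v, 39), (x, 17), (x, 3), (x, 8)}.
Apply σ_{C = 39}; surviving tuples: {(d, 39), (m, 39), (p, 39), (q, 39), (v, 39)}
π_{B} gives {d, m, p, q, v}.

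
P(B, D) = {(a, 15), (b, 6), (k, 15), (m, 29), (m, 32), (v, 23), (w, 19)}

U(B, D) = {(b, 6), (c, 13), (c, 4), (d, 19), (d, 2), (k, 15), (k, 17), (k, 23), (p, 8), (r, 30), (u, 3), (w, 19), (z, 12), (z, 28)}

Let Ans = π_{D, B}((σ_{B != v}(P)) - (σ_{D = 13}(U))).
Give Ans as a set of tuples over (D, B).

σ[B != v]: keep tuples satisfying B != v → {(a, 15), (b, 6), (k, 15), (m, 29), (m, 32), (w, 19)}
σ[D = 13]: keep tuples satisfying D = 13 → {(c, 13)}
Set difference of the two operands is {(a, 15), (b, 6), (k, 15), (m, 29), (m, 32), (w, 19)}.
π[D, B]: project onto (D, B) → {(15, a), (15, k), (19, w), (29, m), (32, m), (6, b)}

{(15, a), (15, k), (19, w), (29, m), (32, m), (6, b)}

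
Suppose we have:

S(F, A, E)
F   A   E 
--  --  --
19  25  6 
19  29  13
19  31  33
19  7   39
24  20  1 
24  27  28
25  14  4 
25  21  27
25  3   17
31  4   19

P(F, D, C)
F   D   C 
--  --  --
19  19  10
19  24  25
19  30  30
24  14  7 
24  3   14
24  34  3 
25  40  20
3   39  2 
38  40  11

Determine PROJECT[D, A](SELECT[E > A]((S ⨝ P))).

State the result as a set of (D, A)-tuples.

{(14, 27), (19, 31), (19, 7), (24, 31), (24, 7), (3, 27), (30, 31), (30, 7), (34, 27), (40, 21), (40, 3)}

S ⋈ P (natural join on F): {(19, 25, 6, 19, 10), (19, 25, 6, 24, 25), (19, 25, 6, 30, 30), (19, 29, 13, 19, 10), (19, 29, 13, 24, 25), (19, 29, 13, 30, 30), (19, 31, 33, 19, 10), (19, 31, 33, 24, 25), (19, 31, 33, 30, 30), (19, 7, 39, 19, 10), (19, 7, 39, 24, 25), (19, 7, 39, 30, 30), (24, 20, 1, 14, 7), (24, 20, 1, 3, 14), (24, 20, 1, 34, 3), (24, 27, 28, 14, 7), (24, 27, 28, 3, 14), (24, 27, 28, 34, 3), (25, 14, 4, 40, 20), (25, 21, 27, 40, 20), (25, 3, 17, 40, 20)}
Filtering on E > A leaves {(19, 31, 33, 19, 10), (19, 31, 33, 24, 25), (19, 31, 33, 30, 30), (19, 7, 39, 19, 10), (19, 7, 39, 24, 25), (19, 7, 39, 30, 30), (24, 27, 28, 14, 7), (24, 27, 28, 3, 14), (24, 27, 28, 34, 3), (25, 21, 27, 40, 20), (25, 3, 17, 40, 20)}.
Projecting to D, A: {(14, 27), (19, 31), (19, 7), (24, 31), (24, 7), (3, 27), (30, 31), (30, 7), (34, 27), (40, 21), (40, 3)}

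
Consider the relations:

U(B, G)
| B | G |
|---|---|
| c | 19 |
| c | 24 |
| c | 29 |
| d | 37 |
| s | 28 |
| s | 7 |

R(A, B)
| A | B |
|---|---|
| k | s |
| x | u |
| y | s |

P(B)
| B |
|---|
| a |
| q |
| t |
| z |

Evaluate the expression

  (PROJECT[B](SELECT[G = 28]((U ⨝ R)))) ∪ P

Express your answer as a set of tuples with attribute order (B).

Natural join on B: {(s, 28, k), (s, 28, y), (s, 7, k), (s, 7, y)}
Apply σ_{G = 28}; surviving tuples: {(s, 28, k), (s, 28, y)}
Projecting to B (1 duplicate(s) eliminated): {s}
Set union of the two operands is {a, q, s, t, z}.

{a, q, s, t, z}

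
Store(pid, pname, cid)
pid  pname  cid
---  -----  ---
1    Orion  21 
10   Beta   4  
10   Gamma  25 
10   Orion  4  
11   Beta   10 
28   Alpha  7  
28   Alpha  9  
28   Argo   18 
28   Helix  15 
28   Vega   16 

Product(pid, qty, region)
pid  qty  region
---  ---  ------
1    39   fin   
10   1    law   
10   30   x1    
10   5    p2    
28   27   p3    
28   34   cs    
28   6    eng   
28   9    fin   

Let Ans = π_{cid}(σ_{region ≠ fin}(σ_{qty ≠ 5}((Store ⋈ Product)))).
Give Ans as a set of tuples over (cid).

{15, 16, 18, 25, 4, 7, 9}

Natural join on pid: {(1, Orion, 21, 39, fin), (10, Beta, 4, 1, law), (10, Beta, 4, 30, x1), (10, Beta, 4, 5, p2), (10, Gamma, 25, 1, law), (10, Gamma, 25, 30, x1), (10, Gamma, 25, 5, p2), (10, Orion, 4, 1, law), (10, Orion, 4, 30, x1), (10, Orion, 4, 5, p2), (28, Alpha, 7, 27, p3), (28, Alpha, 7, 34, cs), (28, Alpha, 7, 6, eng), (28, Alpha, 7, 9, fin), (28, Alpha, 9, 27, p3), (28, Alpha, 9, 34, cs), (28, Alpha, 9, 6, eng), (28, Alpha, 9, 9, fin), (28, Argo, 18, 27, p3), (28, Argo, 18, 34, cs), (28, Argo, 18, 6, eng), (28, Argo, 18, 9, fin), (28, Helix, 15, 27, p3), (28, Helix, 15, 34, cs), (28, Helix, 15, 6, eng), (28, Helix, 15, 9, fin), (28, Vega, 16, 27, p3), (28, Vega, 16, 34, cs), (28, Vega, 16, 6, eng), (28, Vega, 16, 9, fin)}
Apply σ_{qty ≠ 5}; surviving tuples: {(1, Orion, 21, 39, fin), (10, Beta, 4, 1, law), (10, Beta, 4, 30, x1), (10, Gamma, 25, 1, law), (10, Gamma, 25, 30, x1), (10, Orion, 4, 1, law), (10, Orion, 4, 30, x1), (28, Alpha, 7, 27, p3), (28, Alpha, 7, 34, cs), (28, Alpha, 7, 6, eng), (28, Alpha, 7, 9, fin), (28, Alpha, 9, 27, p3), (28, Alpha, 9, 34, cs), (28, Alpha, 9, 6, eng), (28, Alpha, 9, 9, fin), (28, Argo, 18, 27, p3), (28, Argo, 18, 34, cs), (28, Argo, 18, 6, eng), (28, Argo, 18, 9, fin), (28, Helix, 15, 27, p3), (28, Helix, 15, 34, cs), (28, Helix, 15, 6, eng), (28, Helix, 15, 9, fin), (28, Vega, 16, 27, p3), (28, Vega, 16, 34, cs), (28, Vega, 16, 6, eng), (28, Vega, 16, 9, fin)}
Apply σ_{region ≠ fin}; surviving tuples: {(10, Beta, 4, 1, law), (10, Beta, 4, 30, x1), (10, Gamma, 25, 1, law), (10, Gamma, 25, 30, x1), (10, Orion, 4, 1, law), (10, Orion, 4, 30, x1), (28, Alpha, 7, 27, p3), (28, Alpha, 7, 34, cs), (28, Alpha, 7, 6, eng), (28, Alpha, 9, 27, p3), (28, Alpha, 9, 34, cs), (28, Alpha, 9, 6, eng), (28, Argo, 18, 27, p3), (28, Argo, 18, 34, cs), (28, Argo, 18, 6, eng), (28, Helix, 15, 27, p3), (28, Helix, 15, 34, cs), (28, Helix, 15, 6, eng), (28, Vega, 16, 27, p3), (28, Vega, 16, 34, cs), (28, Vega, 16, 6, eng)}
π_{cid} gives {15, 16, 18, 25, 4, 7, 9} (14 duplicate(s) eliminated).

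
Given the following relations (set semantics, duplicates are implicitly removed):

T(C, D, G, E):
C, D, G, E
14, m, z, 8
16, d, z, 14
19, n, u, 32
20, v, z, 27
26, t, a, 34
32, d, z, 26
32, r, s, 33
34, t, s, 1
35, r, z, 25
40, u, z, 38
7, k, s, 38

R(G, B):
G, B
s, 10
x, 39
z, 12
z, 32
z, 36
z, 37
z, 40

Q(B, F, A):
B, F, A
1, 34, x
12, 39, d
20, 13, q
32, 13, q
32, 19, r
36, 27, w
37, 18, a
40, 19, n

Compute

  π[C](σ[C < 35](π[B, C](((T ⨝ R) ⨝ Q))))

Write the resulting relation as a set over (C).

{14, 16, 20, 32}

T ⋈ R (natural join on G): {(14, m, z, 8, 12), (14, m, z, 8, 32), (14, m, z, 8, 36), (14, m, z, 8, 37), (14, m, z, 8, 40), (16, d, z, 14, 12), (16, d, z, 14, 32), (16, d, z, 14, 36), (16, d, z, 14, 37), (16, d, z, 14, 40), (20, v, z, 27, 12), (20, v, z, 27, 32), (20, v, z, 27, 36), (20, v, z, 27, 37), (20, v, z, 27, 40), (32, d, z, 26, 12), (32, d, z, 26, 32), (32, d, z, 26, 36), (32, d, z, 26, 37), (32, d, z, 26, 40), (32, r, s, 33, 10), (34, t, s, 1, 10), (35, r, z, 25, 12), (35, r, z, 25, 32), (35, r, z, 25, 36), (35, r, z, 25, 37), (35, r, z, 25, 40), (40, u, z, 38, 12), (40, u, z, 38, 32), (40, u, z, 38, 36), (40, u, z, 38, 37), (40, u, z, 38, 40), (7, k, s, 38, 10)}
(T ⨝ R) ⋈ Q (natural join on B): {(14, m, z, 8, 12, 39, d), (14, m, z, 8, 32, 13, q), (14, m, z, 8, 32, 19, r), (14, m, z, 8, 36, 27, w), (14, m, z, 8, 37, 18, a), (14, m, z, 8, 40, 19, n), (16, d, z, 14, 12, 39, d), (16, d, z, 14, 32, 13, q), (16, d, z, 14, 32, 19, r), (16, d, z, 14, 36, 27, w), (16, d, z, 14, 37, 18, a), (16, d, z, 14, 40, 19, n), (20, v, z, 27, 12, 39, d), (20, v, z, 27, 32, 13, q), (20, v, z, 27, 32, 19, r), (20, v, z, 27, 36, 27, w), (20, v, z, 27, 37, 18, a), (20, v, z, 27, 40, 19, n), (32, d, z, 26, 12, 39, d), (32, d, z, 26, 32, 13, q), (32, d, z, 26, 32, 19, r), (32, d, z, 26, 36, 27, w), (32, d, z, 26, 37, 18, a), (32, d, z, 26, 40, 19, n), (35, r, z, 25, 12, 39, d), (35, r, z, 25, 32, 13, q), (35, r, z, 25, 32, 19, r), (35, r, z, 25, 36, 27, w), (35, r, z, 25, 37, 18, a), (35, r, z, 25, 40, 19, n), (40, u, z, 38, 12, 39, d), (40, u, z, 38, 32, 13, q), (40, u, z, 38, 32, 19, r), (40, u, z, 38, 36, 27, w), (40, u, z, 38, 37, 18, a), (40, u, z, 38, 40, 19, n)}
π_{B, C} gives {(12, 14), (12, 16), (12, 20), (12, 32), (12, 35), (12, 40), (32, 14), (32, 16), (32, 20), (32, 32), (32, 35), (32, 40), (36, 14), (36, 16), (36, 20), (36, 32), (36, 35), (36, 40), (37, 14), (37, 16), (37, 20), (37, 32), (37, 35), (37, 40), (40, 14), (40, 16), (40, 20), (40, 32), (40, 35), (40, 40)} (6 duplicate(s) eliminated).
Filtering on C < 35 leaves {(12, 14), (12, 16), (12, 20), (12, 32), (32, 14), (32, 16), (32, 20), (32, 32), (36, 14), (36, 16), (36, 20), (36, 32), (37, 14), (37, 16), (37, 20), (37, 32), (40, 14), (40, 16), (40, 20), (40, 32)}.
π_{C} gives {14, 16, 20, 32} (16 duplicate(s) eliminated).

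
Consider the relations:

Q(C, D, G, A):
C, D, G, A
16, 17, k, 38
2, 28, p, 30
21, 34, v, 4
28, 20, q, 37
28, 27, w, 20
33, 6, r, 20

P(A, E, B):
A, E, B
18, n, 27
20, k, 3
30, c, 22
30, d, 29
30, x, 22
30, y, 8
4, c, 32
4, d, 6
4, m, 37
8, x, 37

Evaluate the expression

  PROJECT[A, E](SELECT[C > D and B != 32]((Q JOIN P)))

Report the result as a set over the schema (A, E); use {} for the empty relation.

{(20, k)}

Joining Q and P on A yields {(2, 28, p, 30, c, 22), (2, 28, p, 30, d, 29), (2, 28, p, 30, x, 22), (2, 28, p, 30, y, 8), (21, 34, v, 4, c, 32), (21, 34, v, 4, d, 6), (21, 34, v, 4, m, 37), (28, 27, w, 20, k, 3), (33, 6, r, 20, k, 3)}.
σ[C > D and B != 32]: keep tuples satisfying C > D and B != 32 → {(28, 27, w, 20, k, 3), (33, 6, r, 20, k, 3)}
π_{A, E} gives {(20, k)} (1 duplicate(s) eliminated).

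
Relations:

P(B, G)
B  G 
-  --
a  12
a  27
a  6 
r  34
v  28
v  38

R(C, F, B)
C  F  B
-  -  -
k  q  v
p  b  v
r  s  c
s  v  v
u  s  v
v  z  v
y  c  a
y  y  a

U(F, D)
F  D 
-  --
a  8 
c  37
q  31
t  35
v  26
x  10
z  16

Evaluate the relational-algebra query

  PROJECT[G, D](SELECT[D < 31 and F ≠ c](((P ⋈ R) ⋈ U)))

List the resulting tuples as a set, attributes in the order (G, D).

{(28, 16), (28, 26), (38, 16), (38, 26)}

Natural join on B: {(a, 12, y, c), (a, 12, y, y), (a, 27, y, c), (a, 27, y, y), (a, 6, y, c), (a, 6, y, y), (v, 28, k, q), (v, 28, p, b), (v, 28, s, v), (v, 28, u, s), (v, 28, v, z), (v, 38, k, q), (v, 38, p, b), (v, 38, s, v), (v, 38, u, s), (v, 38, v, z)}
Natural join on F: {(a, 12, y, c, 37), (a, 27, y, c, 37), (a, 6, y, c, 37), (v, 28, k, q, 31), (v, 28, s, v, 26), (v, 28, v, z, 16), (v, 38, k, q, 31), (v, 38, s, v, 26), (v, 38, v, z, 16)}
Filtering on D < 31 and F ≠ c leaves {(v, 28, s, v, 26), (v, 28, v, z, 16), (v, 38, s, v, 26), (v, 38, v, z, 16)}.
π[G, D]: project onto (G, D) → {(28, 16), (28, 26), (38, 16), (38, 26)}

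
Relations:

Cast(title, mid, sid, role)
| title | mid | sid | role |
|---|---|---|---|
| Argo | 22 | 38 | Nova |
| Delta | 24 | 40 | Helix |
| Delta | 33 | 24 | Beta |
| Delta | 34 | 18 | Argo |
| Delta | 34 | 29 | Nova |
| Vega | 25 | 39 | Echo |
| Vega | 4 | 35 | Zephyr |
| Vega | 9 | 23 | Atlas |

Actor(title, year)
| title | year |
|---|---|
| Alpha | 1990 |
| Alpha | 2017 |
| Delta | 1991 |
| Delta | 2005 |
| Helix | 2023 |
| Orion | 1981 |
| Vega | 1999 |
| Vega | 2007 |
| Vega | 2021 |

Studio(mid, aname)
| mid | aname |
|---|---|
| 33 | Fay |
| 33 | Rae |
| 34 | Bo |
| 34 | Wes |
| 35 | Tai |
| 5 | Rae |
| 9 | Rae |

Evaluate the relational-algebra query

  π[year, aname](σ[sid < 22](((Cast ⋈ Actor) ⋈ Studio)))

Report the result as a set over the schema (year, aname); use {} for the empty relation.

{(1991, Bo), (1991, Wes), (2005, Bo), (2005, Wes)}

Cast ⋈ Actor (natural join on title): {(Delta, 24, 40, Helix, 1991), (Delta, 24, 40, Helix, 2005), (Delta, 33, 24, Beta, 1991), (Delta, 33, 24, Beta, 2005), (Delta, 34, 18, Argo, 1991), (Delta, 34, 18, Argo, 2005), (Delta, 34, 29, Nova, 1991), (Delta, 34, 29, Nova, 2005), (Vega, 25, 39, Echo, 1999), (Vega, 25, 39, Echo, 2007), (Vega, 25, 39, Echo, 2021), (Vega, 4, 35, Zephyr, 1999), (Vega, 4, 35, Zephyr, 2007), (Vega, 4, 35, Zephyr, 2021), (Vega, 9, 23, Atlas, 1999), (Vega, 9, 23, Atlas, 2007), (Vega, 9, 23, Atlas, 2021)}
(Cast ⋈ Actor) ⋈ Studio (natural join on mid): {(Delta, 33, 24, Beta, 1991, Fay), (Delta, 33, 24, Beta, 1991, Rae), (Delta, 33, 24, Beta, 2005, Fay), (Delta, 33, 24, Beta, 2005, Rae), (Delta, 34, 18, Argo, 1991, Bo), (Delta, 34, 18, Argo, 1991, Wes), (Delta, 34, 18, Argo, 2005, Bo), (Delta, 34, 18, Argo, 2005, Wes), (Delta, 34, 29, Nova, 1991, Bo), (Delta, 34, 29, Nova, 1991, Wes), (Delta, 34, 29, Nova, 2005, Bo), (Delta, 34, 29, Nova, 2005, Wes), (Vega, 9, 23, Atlas, 1999, Rae), (Vega, 9, 23, Atlas, 2007, Rae), (Vega, 9, 23, Atlas, 2021, Rae)}
Apply σ_{sid < 22}; surviving tuples: {(Delta, 34, 18, Argo, 1991, Bo), (Delta, 34, 18, Argo, 1991, Wes), (Delta, 34, 18, Argo, 2005, Bo), (Delta, 34, 18, Argo, 2005, Wes)}
Keep only column(s) year, aname: {(1991, Bo), (1991, Wes), (2005, Bo), (2005, Wes)}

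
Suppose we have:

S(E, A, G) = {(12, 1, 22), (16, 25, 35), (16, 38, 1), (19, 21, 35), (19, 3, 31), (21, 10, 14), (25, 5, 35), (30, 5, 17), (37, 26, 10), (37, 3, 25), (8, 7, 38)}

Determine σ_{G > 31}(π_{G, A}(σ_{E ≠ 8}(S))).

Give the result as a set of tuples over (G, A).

Filtering on E ≠ 8 leaves {(12, 1, 22), (16, 25, 35), (16, 38, 1), (19, 21, 35), (19, 3, 31), (21, 10, 14), (25, 5, 35), (30, 5, 17), (37, 26, 10), (37, 3, 25)}.
π_{G, A} gives {(1, 38), (10, 26), (14, 10), (17, 5), (22, 1), (25, 3), (31, 3), (35, 21), (35, 25), (35, 5)}.
Filtering on G > 31 leaves {(35, 21), (35, 25), (35, 5)}.

{(35, 21), (35, 25), (35, 5)}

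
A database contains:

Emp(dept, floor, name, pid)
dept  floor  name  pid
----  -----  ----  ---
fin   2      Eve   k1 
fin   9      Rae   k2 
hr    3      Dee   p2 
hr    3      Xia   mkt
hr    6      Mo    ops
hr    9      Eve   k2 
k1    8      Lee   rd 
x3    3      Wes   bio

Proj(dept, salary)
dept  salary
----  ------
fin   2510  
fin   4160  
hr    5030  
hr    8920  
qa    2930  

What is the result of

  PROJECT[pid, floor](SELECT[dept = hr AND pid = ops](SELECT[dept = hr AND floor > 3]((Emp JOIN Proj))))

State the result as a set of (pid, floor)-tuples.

Natural join on dept: {(fin, 2, Eve, k1, 2510), (fin, 2, Eve, k1, 4160), (fin, 9, Rae, k2, 2510), (fin, 9, Rae, k2, 4160), (hr, 3, Dee, p2, 5030), (hr, 3, Dee, p2, 8920), (hr, 3, Xia, mkt, 5030), (hr, 3, Xia, mkt, 8920), (hr, 6, Mo, ops, 5030), (hr, 6, Mo, ops, 8920), (hr, 9, Eve, k2, 5030), (hr, 9, Eve, k2, 8920)}
Apply σ_{dept = hr AND floor > 3}; surviving tuples: {(hr, 6, Mo, ops, 5030), (hr, 6, Mo, ops, 8920), (hr, 9, Eve, k2, 5030), (hr, 9, Eve, k2, 8920)}
Apply σ_{dept = hr AND pid = ops}; surviving tuples: {(hr, 6, Mo, ops, 5030), (hr, 6, Mo, ops, 8920)}
π_{pid, floor} gives {(ops, 6)} (1 duplicate(s) eliminated).

{(ops, 6)}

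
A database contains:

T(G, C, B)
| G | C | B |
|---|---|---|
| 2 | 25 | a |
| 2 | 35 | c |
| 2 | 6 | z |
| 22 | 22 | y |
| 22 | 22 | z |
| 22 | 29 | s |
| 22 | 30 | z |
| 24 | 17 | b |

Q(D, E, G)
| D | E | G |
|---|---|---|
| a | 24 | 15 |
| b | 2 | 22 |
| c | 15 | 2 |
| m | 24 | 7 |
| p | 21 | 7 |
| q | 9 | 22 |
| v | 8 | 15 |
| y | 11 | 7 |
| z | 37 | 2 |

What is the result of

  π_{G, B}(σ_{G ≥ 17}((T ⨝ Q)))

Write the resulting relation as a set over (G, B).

{(22, s), (22, y), (22, z)}

Natural join on G: {(2, 25, a, c, 15), (2, 25, a, z, 37), (2, 35, c, c, 15), (2, 35, c, z, 37), (2, 6, z, c, 15), (2, 6, z, z, 37), (22, 22, y, b, 2), (22, 22, y, q, 9), (22, 22, z, b, 2), (22, 22, z, q, 9), (22, 29, s, b, 2), (22, 29, s, q, 9), (22, 30, z, b, 2), (22, 30, z, q, 9)}
σ[G ≥ 17]: keep tuples satisfying G ≥ 17 → {(22, 22, y, b, 2), (22, 22, y, q, 9), (22, 22, z, b, 2), (22, 22, z, q, 9), (22, 29, s, b, 2), (22, 29, s, q, 9), (22, 30, z, b, 2), (22, 30, z, q, 9)}
Projecting to G, B (5 duplicate(s) eliminated): {(22, s), (22, y), (22, z)}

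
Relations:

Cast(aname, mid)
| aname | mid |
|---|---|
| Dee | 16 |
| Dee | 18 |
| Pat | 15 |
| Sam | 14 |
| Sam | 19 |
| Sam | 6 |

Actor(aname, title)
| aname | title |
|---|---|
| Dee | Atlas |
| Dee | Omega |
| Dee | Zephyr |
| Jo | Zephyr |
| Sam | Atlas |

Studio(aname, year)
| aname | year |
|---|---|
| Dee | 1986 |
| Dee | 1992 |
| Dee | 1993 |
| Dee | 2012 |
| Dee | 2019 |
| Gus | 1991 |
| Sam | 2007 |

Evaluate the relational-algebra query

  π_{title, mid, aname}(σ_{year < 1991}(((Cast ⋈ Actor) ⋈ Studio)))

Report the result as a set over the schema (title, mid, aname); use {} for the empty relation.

Natural join on aname: {(Dee, 16, Atlas), (Dee, 16, Omega), (Dee, 16, Zephyr), (Dee, 18, Atlas), (Dee, 18, Omega), (Dee, 18, Zephyr), (Sam, 14, Atlas), (Sam, 19, Atlas), (Sam, 6, Atlas)}
Natural join on aname: {(Dee, 16, Atlas, 1986), (Dee, 16, Atlas, 1992), (Dee, 16, Atlas, 1993), (Dee, 16, Atlas, 2012), (Dee, 16, Atlas, 2019), (Dee, 16, Omega, 1986), (Dee, 16, Omega, 1992), (Dee, 16, Omega, 1993), (Dee, 16, Omega, 2012), (Dee, 16, Omega, 2019), (Dee, 16, Zephyr, 1986), (Dee, 16, Zephyr, 1992), (Dee, 16, Zephyr, 1993), (Dee, 16, Zephyr, 2012), (Dee, 16, Zephyr, 2019), (Dee, 18, Atlas, 1986), (Dee, 18, Atlas, 1992), (Dee, 18, Atlas, 1993), (Dee, 18, Atlas, 2012), (Dee, 18, Atlas, 2019), (Dee, 18, Omega, 1986), (Dee, 18, Omega, 1992), (Dee, 18, Omega, 1993), (Dee, 18, Omega, 2012), (Dee, 18, Omega, 2019), (Dee, 18, Zephyr, 1986), (Dee, 18, Zephyr, 1992), (Dee, 18, Zephyr, 1993), (Dee, 18, Zephyr, 2012), (Dee, 18, Zephyr, 2019), (Sam, 14, Atlas, 2007), (Sam, 19, Atlas, 2007), (Sam, 6, Atlas, 2007)}
σ[year < 1991]: keep tuples satisfying year < 1991 → {(Dee, 16, Atlas, 1986), (Dee, 16, Omega, 1986), (Dee, 16, Zephyr, 1986), (Dee, 18, Atlas, 1986), (Dee, 18, Omega, 1986), (Dee, 18, Zephyr, 1986)}
Projecting to title, mid, aname: {(Atlas, 16, Dee), (Atlas, 18, Dee), (Omega, 16, Dee), (Omega, 18, Dee), (Zephyr, 16, Dee), (Zephyr, 18, Dee)}

{(Atlas, 16, Dee), (Atlas, 18, Dee), (Omega, 16, Dee), (Omega, 18, Dee), (Zephyr, 16, Dee), (Zephyr, 18, Dee)}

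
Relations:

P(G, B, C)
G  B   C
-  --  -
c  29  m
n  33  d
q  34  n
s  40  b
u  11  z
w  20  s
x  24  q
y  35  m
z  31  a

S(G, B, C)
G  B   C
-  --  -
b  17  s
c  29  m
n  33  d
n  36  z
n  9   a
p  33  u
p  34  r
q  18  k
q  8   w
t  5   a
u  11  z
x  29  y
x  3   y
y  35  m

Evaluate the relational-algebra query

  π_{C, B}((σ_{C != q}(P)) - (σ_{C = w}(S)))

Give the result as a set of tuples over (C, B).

σ[C != q]: keep tuples satisfying C != q → {(c, 29, m), (n, 33, d), (q, 34, n), (s, 40, b), (u, 11, z), (w, 20, s), (y, 35, m), (z, 31, a)}
σ[C = w]: keep tuples satisfying C = w → {(q, 8, w)}
Difference: {(c, 29, m), (n, 33, d), (q, 34, n), (s, 40, b), (u, 11, z), (w, 20, s), (y, 35, m), (z, 31, a)} with {(q, 8, w)} → {(c, 29, m), (n, 33, d), (q, 34, n), (s, 40, b), (u, 11, z), (w, 20, s), (y, 35, m), (z, 31, a)}
π[C, B]: project onto (C, B) → {(a, 31), (b, 40), (d, 33), (m, 29), (m, 35), (n, 34), (s, 20), (z, 11)}

{(a, 31), (b, 40), (d, 33), (m, 29), (m, 35), (n, 34), (s, 20), (z, 11)}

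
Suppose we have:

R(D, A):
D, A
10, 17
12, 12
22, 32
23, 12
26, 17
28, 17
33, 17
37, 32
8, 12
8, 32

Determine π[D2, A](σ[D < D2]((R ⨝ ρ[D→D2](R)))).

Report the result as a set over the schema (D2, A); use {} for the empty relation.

ρ[D→D2]: schema becomes (D2, A); tuples unchanged.
Joining R and ρ[D→D2](R) on A yields {(10, 17, 10), (10, 17, 26), (10, 17, 28), (10, 17, 33), (12, 12, 12), (12, 12, 23), (12, 12, 8), (22, 32, 22), (22, 32, 37), (22, 32, 8), (23, 12, 12), (23, 12, 23), (23, 12, 8), (26, 17, 10), (26, 17, 26), (26, 17, 28), (26, 17, 33), (28, 17, 10), (28, 17, 26), (28, 17, 28), (28, 17, 33), (33, 17, 10), (33, 17, 26), (33, 17, 28), (33, 17, 33), (37, 32, 22), (37, 32, 37), (37, 32, 8), (8, 12, 12), (8, 12, 23), (8, 12, 8), (8, 32, 22), (8, 32, 37), (8, 32, 8)}.
Filtering on D < D2 leaves {(10, 17, 26), (10, 17, 28), (10, 17, 33), (12, 12, 23), (22, 32, 37), (26, 17, 28), (26, 17, 33), (28, 17, 33), (8, 12, 12), (8, 12, 23), (8, 32, 22), (8, 32, 37)}.
π[D2, A]: project onto (D2, A) (5 duplicate(s) eliminated) → {(12, 12), (22, 32), (23, 12), (26, 17), (28, 17), (33, 17), (37, 32)}

{(12, 12), (22, 32), (23, 12), (26, 17), (28, 17), (33, 17), (37, 32)}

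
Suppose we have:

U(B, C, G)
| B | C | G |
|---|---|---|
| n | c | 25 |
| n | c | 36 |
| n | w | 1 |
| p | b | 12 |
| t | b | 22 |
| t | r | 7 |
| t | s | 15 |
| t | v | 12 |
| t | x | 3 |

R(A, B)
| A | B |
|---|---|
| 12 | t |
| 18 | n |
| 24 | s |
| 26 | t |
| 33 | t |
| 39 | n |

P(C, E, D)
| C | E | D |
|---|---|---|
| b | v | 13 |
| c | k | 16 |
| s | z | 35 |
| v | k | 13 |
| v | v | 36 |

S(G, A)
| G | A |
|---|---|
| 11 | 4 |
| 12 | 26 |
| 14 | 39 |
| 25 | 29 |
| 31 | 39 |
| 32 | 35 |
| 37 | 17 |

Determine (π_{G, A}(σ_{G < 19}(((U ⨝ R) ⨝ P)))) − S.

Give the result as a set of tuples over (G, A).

{(12, 12), (12, 33), (15, 12), (15, 26), (15, 33)}

U ⋈ R (natural join on B): {(n, c, 25, 18), (n, c, 25, 39), (n, c, 36, 18), (n, c, 36, 39), (n, w, 1, 18), (n, w, 1, 39), (t, b, 22, 12), (t, b, 22, 26), (t, b, 22, 33), (t, r, 7, 12), (t, r, 7, 26), (t, r, 7, 33), (t, s, 15, 12), (t, s, 15, 26), (t, s, 15, 33), (t, v, 12, 12), (t, v, 12, 26), (t, v, 12, 33), (t, x, 3, 12), (t, x, 3, 26), (t, x, 3, 33)}
(U ⨝ R) ⋈ P (natural join on C): {(n, c, 25, 18, k, 16), (n, c, 25, 39, k, 16), (n, c, 36, 18, k, 16), (n, c, 36, 39, k, 16), (t, b, 22, 12, v, 13), (t, b, 22, 26, v, 13), (t, b, 22, 33, v, 13), (t, s, 15, 12, z, 35), (t, s, 15, 26, z, 35), (t, s, 15, 33, z, 35), (t, v, 12, 12, k, 13), (t, v, 12, 12, v, 36), (t, v, 12, 26, k, 13), (t, v, 12, 26, v, 36), (t, v, 12, 33, k, 13), (t, v, 12, 33, v, 36)}
Apply σ_{G < 19}; surviving tuples: {(t, s, 15, 12, z, 35), (t, s, 15, 26, z, 35), (t, s, 15, 33, z, 35), (t, v, 12, 12, k, 13), (t, v, 12, 12, v, 36), (t, v, 12, 26, k, 13), (t, v, 12, 26, v, 36), (t, v, 12, 33, k, 13), (t, v, 12, 33, v, 36)}
Keep only column(s) G, A (3 duplicate(s) eliminated): {(12, 12), (12, 26), (12, 33), (15, 12), (15, 26), (15, 33)}
Difference: {(12, 12), (12, 26), (12, 33), (15, 12), (15, 26), (15, 33)} with {(11, 4), (12, 26), (14, 39), (25, 29), (31, 39), (32, 35), (37, 17)} → {(12, 12), (12, 33), (15, 12), (15, 26), (15, 33)}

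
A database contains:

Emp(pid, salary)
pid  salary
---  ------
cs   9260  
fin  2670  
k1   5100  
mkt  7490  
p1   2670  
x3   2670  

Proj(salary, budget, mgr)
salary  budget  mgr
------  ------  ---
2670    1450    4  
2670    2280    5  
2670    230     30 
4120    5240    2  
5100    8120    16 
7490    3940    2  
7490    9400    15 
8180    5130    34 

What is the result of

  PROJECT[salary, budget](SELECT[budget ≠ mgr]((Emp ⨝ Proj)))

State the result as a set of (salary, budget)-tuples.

Emp ⋈ Proj (natural join on salary): {(fin, 2670, 1450, 4), (fin, 2670, 2280, 5), (fin, 2670, 230, 30), (k1, 5100, 8120, 16), (mkt, 7490, 3940, 2), (mkt, 7490, 9400, 15), (p1, 2670, 1450, 4), (p1, 2670, 2280, 5), (p1, 2670, 230, 30), (x3, 2670, 1450, 4), (x3, 2670, 2280, 5), (x3, 2670, 230, 30)}
Filtering on budget ≠ mgr leaves {(fin, 2670, 1450, 4), (fin, 2670, 2280, 5), (fin, 2670, 230, 30), (k1, 5100, 8120, 16), (mkt, 7490, 3940, 2), (mkt, 7490, 9400, 15), (p1, 2670, 1450, 4), (p1, 2670, 2280, 5), (p1, 2670, 230, 30), (x3, 2670, 1450, 4), (x3, 2670, 2280, 5), (x3, 2670, 230, 30)}.
Keep only column(s) salary, budget (6 duplicate(s) eliminated): {(2670, 1450), (2670, 2280), (2670, 230), (5100, 8120), (7490, 3940), (7490, 9400)}

{(2670, 1450), (2670, 2280), (2670, 230), (5100, 8120), (7490, 3940), (7490, 9400)}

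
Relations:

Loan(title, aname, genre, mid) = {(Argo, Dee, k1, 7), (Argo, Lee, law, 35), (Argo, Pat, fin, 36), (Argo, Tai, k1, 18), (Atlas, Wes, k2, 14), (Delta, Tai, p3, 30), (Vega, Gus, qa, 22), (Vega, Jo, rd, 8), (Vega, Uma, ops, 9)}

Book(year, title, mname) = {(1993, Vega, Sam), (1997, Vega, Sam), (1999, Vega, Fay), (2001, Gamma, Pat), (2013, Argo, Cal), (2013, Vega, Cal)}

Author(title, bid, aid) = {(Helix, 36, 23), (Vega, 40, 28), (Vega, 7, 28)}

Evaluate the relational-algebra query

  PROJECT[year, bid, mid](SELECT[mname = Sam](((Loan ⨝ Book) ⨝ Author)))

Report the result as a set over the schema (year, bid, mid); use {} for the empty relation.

Natural join on title: {(Argo, Dee, k1, 7, 2013, Cal), (Argo, Lee, law, 35, 2013, Cal), (Argo, Pat, fin, 36, 2013, Cal), (Argo, Tai, k1, 18, 2013, Cal), (Vega, Gus, qa, 22, 1993, Sam), (Vega, Gus, qa, 22, 1997, Sam), (Vega, Gus, qa, 22, 1999, Fay), (Vega, Gus, qa, 22, 2013, Cal), (Vega, Jo, rd, 8, 1993, Sam), (Vega, Jo, rd, 8, 1997, Sam), (Vega, Jo, rd, 8, 1999, Fay), (Vega, Jo, rd, 8, 2013, Cal), (Vega, Uma, ops, 9, 1993, Sam), (Vega, Uma, ops, 9, 1997, Sam), (Vega, Uma, ops, 9, 1999, Fay), (Vega, Uma, ops, 9, 2013, Cal)}
Natural join on title: {(Vega, Gus, qa, 22, 1993, Sam, 40, 28), (Vega, Gus, qa, 22, 1993, Sam, 7, 28), (Vega, Gus, qa, 22, 1997, Sam, 40, 28), (Vega, Gus, qa, 22, 1997, Sam, 7, 28), (Vega, Gus, qa, 22, 1999, Fay, 40, 28), (Vega, Gus, qa, 22, 1999, Fay, 7, 28), (Vega, Gus, qa, 22, 2013, Cal, 40, 28), (Vega, Gus, qa, 22, 2013, Cal, 7, 28), (Vega, Jo, rd, 8, 1993, Sam, 40, 28), (Vega, Jo, rd, 8, 1993, Sam, 7, 28), (Vega, Jo, rd, 8, 1997, Sam, 40, 28), (Vega, Jo, rd, 8, 1997, Sam, 7, 28), (Vega, Jo, rd, 8, 1999, Fay, 40, 28), (Vega, Jo, rd, 8, 1999, Fay, 7, 28), (Vega, Jo, rd, 8, 2013, Cal, 40, 28), (Vega, Jo, rd, 8, 2013, Cal, 7, 28), (Vega, Uma, ops, 9, 1993, Sam, 40, 28), (Vega, Uma, ops, 9, 1993, Sam, 7, 28), (Vega, Uma, ops, 9, 1997, Sam, 40, 28), (Vega, Uma, ops, 9, 1997, Sam, 7, 28), (Vega, Uma, ops, 9, 1999, Fay, 40, 28), (Vega, Uma, ops, 9, 1999, Fay, 7, 28), (Vega, Uma, ops, 9, 2013, Cal, 40, 28), (Vega, Uma, ops, 9, 2013, Cal, 7, 28)}
Filtering on mname = Sam leaves {(Vega, Gus, qa, 22, 1993, Sam, 40, 28), (Vega, Gus, qa, 22, 1993, Sam, 7, 28), (Vega, Gus, qa, 22, 1997, Sam, 40, 28), (Vega, Gus, qa, 22, 1997, Sam, 7, 28), (Vega, Jo, rd, 8, 1993, Sam, 40, 28), (Vega, Jo, rd, 8, 1993, Sam, 7, 28), (Vega, Jo, rd, 8, 1997, Sam, 40, 28), (Vega, Jo, rd, 8, 1997, Sam, 7, 28), (Vega, Uma, ops, 9, 1993, Sam, 40, 28), (Vega, Uma, ops, 9, 1993, Sam, 7, 28), (Vega, Uma, ops, 9, 1997, Sam, 40, 28), (Vega, Uma, ops, 9, 1997, Sam, 7, 28)}.
Projecting to year, bid, mid: {(1993, 40, 22), (1993, 40, 8), (1993, 40, 9), (1993, 7, 22), (1993, 7, 8), (1993, 7, 9), (1997, 40, 22), (1997, 40, 8), (1997, 40, 9), (1997, 7, 22), (1997, 7, 8), (1997, 7, 9)}

{(1993, 40, 22), (1993, 40, 8), (1993, 40, 9), (1993, 7, 22), (1993, 7, 8), (1993, 7, 9), (1997, 40, 22), (1997, 40, 8), (1997, 40, 9), (1997, 7, 22), (1997, 7, 8), (1997, 7, 9)}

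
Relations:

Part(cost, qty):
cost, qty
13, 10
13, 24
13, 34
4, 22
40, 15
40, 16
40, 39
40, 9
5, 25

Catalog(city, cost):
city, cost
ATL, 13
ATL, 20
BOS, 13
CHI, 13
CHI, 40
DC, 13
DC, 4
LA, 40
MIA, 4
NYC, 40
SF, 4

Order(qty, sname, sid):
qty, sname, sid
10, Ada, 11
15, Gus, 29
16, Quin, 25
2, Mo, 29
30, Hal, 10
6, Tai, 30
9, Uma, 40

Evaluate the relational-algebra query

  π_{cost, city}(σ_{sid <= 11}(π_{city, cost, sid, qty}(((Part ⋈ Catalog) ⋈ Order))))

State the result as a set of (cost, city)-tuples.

{(13, ATL), (13, BOS), (13, CHI), (13, DC)}

Joining Part and Catalog on cost yields {(13, 10, ATL), (13, 10, BOS), (13, 10, CHI), (13, 10, DC), (13, 24, ATL), (13, 24, BOS), (13, 24, CHI), (13, 24, DC), (13, 34, ATL), (13, 34, BOS), (13, 34, CHI), (13, 34, DC), (4, 22, DC), (4, 22, MIA), (4, 22, SF), (40, 15, CHI), (40, 15, LA), (40, 15, NYC), (40, 16, CHI), (40, 16, LA), (40, 16, NYC), (40, 39, CHI), (40, 39, LA), (40, 39, NYC), (40, 9, CHI), (40, 9, LA), (40, 9, NYC)}.
Joining (Part ⋈ Catalog) and Order on qty yields {(13, 10, ATL, Ada, 11), (13, 10, BOS, Ada, 11), (13, 10, CHI, Ada, 11), (13, 10, DC, Ada, 11), (40, 15, CHI, Gus, 29), (40, 15, LA, Gus, 29), (40, 15, NYC, Gus, 29), (40, 16, CHI, Quin, 25), (40, 16, LA, Quin, 25), (40, 16, NYC, Quin, 25), (40, 9, CHI, Uma, 40), (40, 9, LA, Uma, 40), (40, 9, NYC, Uma, 40)}.
π[city, cost, sid, qty]: project onto (city, cost, sid, qty) → {(ATL, 13, 11, 10), (BOS, 13, 11, 10), (CHI, 13, 11, 10), (CHI, 40, 25, 16), (CHI, 40, 29, 15), (CHI, 40, 40, 9), (DC, 13, 11, 10), (LA, 40, 25, 16), (LA, 40, 29, 15), (LA, 40, 40, 9), (NYC, 40, 25, 16), (NYC, 40, 29, 15), (NYC, 40, 40, 9)}
Apply σ_{sid <= 11}; surviving tuples: {(ATL, 13, 11, 10), (BOS, 13, 11, 10), (CHI, 13, 11, 10), (DC, 13, 11, 10)}
π[cost, city]: project onto (cost, city) → {(13, ATL), (13, BOS), (13, CHI), (13, DC)}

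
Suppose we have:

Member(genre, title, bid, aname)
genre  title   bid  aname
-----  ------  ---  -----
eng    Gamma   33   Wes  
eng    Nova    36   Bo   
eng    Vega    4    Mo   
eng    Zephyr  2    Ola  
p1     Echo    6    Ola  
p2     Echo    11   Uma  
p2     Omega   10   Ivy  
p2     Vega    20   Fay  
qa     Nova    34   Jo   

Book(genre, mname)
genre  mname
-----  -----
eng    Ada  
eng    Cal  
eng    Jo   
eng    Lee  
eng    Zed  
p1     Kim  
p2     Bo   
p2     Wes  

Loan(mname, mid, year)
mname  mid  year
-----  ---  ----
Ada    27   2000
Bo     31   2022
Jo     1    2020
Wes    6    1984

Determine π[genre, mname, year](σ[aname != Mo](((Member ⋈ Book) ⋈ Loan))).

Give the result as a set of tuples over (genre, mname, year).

{(eng, Ada, 2000), (eng, Jo, 2020), (p2, Bo, 2022), (p2, Wes, 1984)}

Natural join on genre: {(eng, Gamma, 33, Wes, Ada), (eng, Gamma, 33, Wes, Cal), (eng, Gamma, 33, Wes, Jo), (eng, Gamma, 33, Wes, Lee), (eng, Gamma, 33, Wes, Zed), (eng, Nova, 36, Bo, Ada), (eng, Nova, 36, Bo, Cal), (eng, Nova, 36, Bo, Jo), (eng, Nova, 36, Bo, Lee), (eng, Nova, 36, Bo, Zed), (eng, Vega, 4, Mo, Ada), (eng, Vega, 4, Mo, Cal), (eng, Vega, 4, Mo, Jo), (eng, Vega, 4, Mo, Lee), (eng, Vega, 4, Mo, Zed), (eng, Zephyr, 2, Ola, Ada), (eng, Zephyr, 2, Ola, Cal), (eng, Zephyr, 2, Ola, Jo), (eng, Zephyr, 2, Ola, Lee), (eng, Zephyr, 2, Ola, Zed), (p1, Echo, 6, Ola, Kim), (p2, Echo, 11, Uma, Bo), (p2, Echo, 11, Uma, Wes), (p2, Omega, 10, Ivy, Bo), (p2, Omega, 10, Ivy, Wes), (p2, Vega, 20, Fay, Bo), (p2, Vega, 20, Fay, Wes)}
Natural join on mname: {(eng, Gamma, 33, Wes, Ada, 27, 2000), (eng, Gamma, 33, Wes, Jo, 1, 2020), (eng, Nova, 36, Bo, Ada, 27, 2000), (eng, Nova, 36, Bo, Jo, 1, 2020), (eng, Vega, 4, Mo, Ada, 27, 2000), (eng, Vega, 4, Mo, Jo, 1, 2020), (eng, Zephyr, 2, Ola, Ada, 27, 2000), (eng, Zephyr, 2, Ola, Jo, 1, 2020), (p2, Echo, 11, Uma, Bo, 31, 2022), (p2, Echo, 11, Uma, Wes, 6, 1984), (p2, Omega, 10, Ivy, Bo, 31, 2022), (p2, Omega, 10, Ivy, Wes, 6, 1984), (p2, Vega, 20, Fay, Bo, 31, 2022), (p2, Vega, 20, Fay, Wes, 6, 1984)}
Filtering on aname != Mo leaves {(eng, Gamma, 33, Wes, Ada, 27, 2000), (eng, Gamma, 33, Wes, Jo, 1, 2020), (eng, Nova, 36, Bo, Ada, 27, 2000), (eng, Nova, 36, Bo, Jo, 1, 2020), (eng, Zephyr, 2, Ola, Ada, 27, 2000), (eng, Zephyr, 2, Ola, Jo, 1, 2020), (p2, Echo, 11, Uma, Bo, 31, 2022), (p2, Echo, 11, Uma, Wes, 6, 1984), (p2, Omega, 10, Ivy, Bo, 31, 2022), (p2, Omega, 10, Ivy, Wes, 6, 1984), (p2, Vega, 20, Fay, Bo, 31, 2022), (p2, Vega, 20, Fay, Wes, 6, 1984)}.
Keep only column(s) genre, mname, year (8 duplicate(s) eliminated): {(eng, Ada, 2000), (eng, Jo, 2020), (p2, Bo, 2022), (p2, Wes, 1984)}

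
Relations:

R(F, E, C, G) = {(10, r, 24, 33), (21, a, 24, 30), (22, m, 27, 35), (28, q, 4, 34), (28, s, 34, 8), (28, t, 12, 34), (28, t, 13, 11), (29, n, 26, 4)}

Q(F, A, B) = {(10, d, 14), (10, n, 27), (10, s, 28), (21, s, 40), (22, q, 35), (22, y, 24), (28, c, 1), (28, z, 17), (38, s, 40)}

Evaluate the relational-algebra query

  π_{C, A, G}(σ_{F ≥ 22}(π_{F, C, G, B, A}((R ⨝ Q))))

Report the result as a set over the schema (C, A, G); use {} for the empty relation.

{(12, c, 34), (12, z, 34), (13, c, 11), (13, z, 11), (27, q, 35), (27, y, 35), (34, c, 8), (34, z, 8), (4, c, 34), (4, z, 34)}

Natural join on F: {(10, r, 24, 33, d, 14), (10, r, 24, 33, n, 27), (10, r, 24, 33, s, 28), (21, a, 24, 30, s, 40), (22, m, 27, 35, q, 35), (22, m, 27, 35, y, 24), (28, q, 4, 34, c, 1), (28, q, 4, 34, z, 17), (28, s, 34, 8, c, 1), (28, s, 34, 8, z, 17), (28, t, 12, 34, c, 1), (28, t, 12, 34, z, 17), (28, t, 13, 11, c, 1), (28, t, 13, 11, z, 17)}
Keep only column(s) F, C, G, B, A: {(10, 24, 33, 14, d), (10, 24, 33, 27, n), (10, 24, 33, 28, s), (21, 24, 30, 40, s), (22, 27, 35, 24, y), (22, 27, 35, 35, q), (28, 12, 34, 1, c), (28, 12, 34, 17, z), (28, 13, 11, 1, c), (28, 13, 11, 17, z), (28, 34, 8, 1, c), (28, 34, 8, 17, z), (28, 4, 34, 1, c), (28, 4, 34, 17, z)}
σ[F ≥ 22]: keep tuples satisfying F ≥ 22 → {(22, 27, 35, 24, y), (22, 27, 35, 35, q), (28, 12, 34, 1, c), (28, 12, 34, 17, z), (28, 13, 11, 1, c), (28, 13, 11, 17, z), (28, 34, 8, 1, c), (28, 34, 8, 17, z), (28, 4, 34, 1, c), (28, 4, 34, 17, z)}
Keep only column(s) C, A, G: {(12, c, 34), (12, z, 34), (13, c, 11), (13, z, 11), (27, q, 35), (27, y, 35), (34, c, 8), (34, z, 8), (4, c, 34), (4, z, 34)}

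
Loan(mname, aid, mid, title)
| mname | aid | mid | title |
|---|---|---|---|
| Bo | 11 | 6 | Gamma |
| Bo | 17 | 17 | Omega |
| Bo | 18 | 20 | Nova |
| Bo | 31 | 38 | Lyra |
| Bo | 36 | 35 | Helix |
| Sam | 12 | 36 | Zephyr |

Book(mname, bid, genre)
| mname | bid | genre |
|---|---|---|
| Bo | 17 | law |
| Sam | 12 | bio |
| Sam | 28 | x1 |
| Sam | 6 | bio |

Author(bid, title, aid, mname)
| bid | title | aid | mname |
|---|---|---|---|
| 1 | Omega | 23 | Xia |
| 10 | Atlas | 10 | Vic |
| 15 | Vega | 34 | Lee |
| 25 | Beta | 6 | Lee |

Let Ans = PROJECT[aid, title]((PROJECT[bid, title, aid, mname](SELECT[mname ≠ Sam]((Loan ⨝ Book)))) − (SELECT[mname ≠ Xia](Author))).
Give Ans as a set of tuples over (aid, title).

{(11, Gamma), (17, Omega), (18, Nova), (31, Lyra), (36, Helix)}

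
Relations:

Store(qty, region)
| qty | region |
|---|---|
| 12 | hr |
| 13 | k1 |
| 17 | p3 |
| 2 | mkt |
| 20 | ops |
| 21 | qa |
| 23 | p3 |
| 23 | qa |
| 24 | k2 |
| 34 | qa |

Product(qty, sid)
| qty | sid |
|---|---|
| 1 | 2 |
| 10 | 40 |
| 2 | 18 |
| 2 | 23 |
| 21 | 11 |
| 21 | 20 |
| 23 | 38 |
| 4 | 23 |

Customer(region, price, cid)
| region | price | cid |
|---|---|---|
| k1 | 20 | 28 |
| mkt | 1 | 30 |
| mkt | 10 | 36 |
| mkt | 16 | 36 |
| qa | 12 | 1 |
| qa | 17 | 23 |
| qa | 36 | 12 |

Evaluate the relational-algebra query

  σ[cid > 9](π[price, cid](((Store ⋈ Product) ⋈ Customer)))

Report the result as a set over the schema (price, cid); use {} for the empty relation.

Natural join on qty: {(2, mkt, 18), (2, mkt, 23), (21, qa, 11), (21, qa, 20), (23, p3, 38), (23, qa, 38)}
Natural join on region: {(2, mkt, 18, 1, 30), (2, mkt, 18, 10, 36), (2, mkt, 18, 16, 36), (2, mkt, 23, 1, 30), (2, mkt, 23, 10, 36), (2, mkt, 23, 16, 36), (21, qa, 11, 12, 1), (21, qa, 11, 17, 23), (21, qa, 11, 36, 12), (21, qa, 20, 12, 1), (21, qa, 20, 17, 23), (21, qa, 20, 36, 12), (23, qa, 38, 12, 1), (23, qa, 38, 17, 23), (23, qa, 38, 36, 12)}
π[price, cid]: project onto (price, cid) (9 duplicate(s) eliminated) → {(1, 30), (10, 36), (12, 1), (16, 36), (17, 23), (36, 12)}
Filtering on cid > 9 leaves {(1, 30), (10, 36), (16, 36), (17, 23), (36, 12)}.

{(1, 30), (10, 36), (16, 36), (17, 23), (36, 12)}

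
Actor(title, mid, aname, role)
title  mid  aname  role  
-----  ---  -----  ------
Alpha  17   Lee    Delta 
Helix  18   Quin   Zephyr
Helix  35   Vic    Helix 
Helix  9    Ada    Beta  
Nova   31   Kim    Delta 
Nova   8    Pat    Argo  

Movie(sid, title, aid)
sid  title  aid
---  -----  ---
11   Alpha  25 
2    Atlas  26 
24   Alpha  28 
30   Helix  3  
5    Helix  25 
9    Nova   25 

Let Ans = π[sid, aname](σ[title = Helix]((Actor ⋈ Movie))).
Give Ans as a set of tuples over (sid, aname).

Natural join on title: {(Alpha, 17, Lee, Delta, 11, 25), (Alpha, 17, Lee, Delta, 24, 28), (Helix, 18, Quin, Zephyr, 30, 3), (Helix, 18, Quin, Zephyr, 5, 25), (Helix, 35, Vic, Helix, 30, 3), (Helix, 35, Vic, Helix, 5, 25), (Helix, 9, Ada, Beta, 30, 3), (Helix, 9, Ada, Beta, 5, 25), (Nova, 31, Kim, Delta, 9, 25), (Nova, 8, Pat, Argo, 9, 25)}
Selection title = Helix: {(Helix, 18, Quin, Zephyr, 30, 3), (Helix, 18, Quin, Zephyr, 5, 25), (Helix, 35, Vic, Helix, 30, 3), (Helix, 35, Vic, Helix, 5, 25), (Helix, 9, Ada, Beta, 30, 3), (Helix, 9, Ada, Beta, 5, 25)}
Projecting to sid, aname: {(30, Ada), (30, Quin), (30, Vic), (5, Ada), (5, Quin), (5, Vic)}

{(30, Ada), (30, Quin), (30, Vic), (5, Ada), (5, Quin), (5, Vic)}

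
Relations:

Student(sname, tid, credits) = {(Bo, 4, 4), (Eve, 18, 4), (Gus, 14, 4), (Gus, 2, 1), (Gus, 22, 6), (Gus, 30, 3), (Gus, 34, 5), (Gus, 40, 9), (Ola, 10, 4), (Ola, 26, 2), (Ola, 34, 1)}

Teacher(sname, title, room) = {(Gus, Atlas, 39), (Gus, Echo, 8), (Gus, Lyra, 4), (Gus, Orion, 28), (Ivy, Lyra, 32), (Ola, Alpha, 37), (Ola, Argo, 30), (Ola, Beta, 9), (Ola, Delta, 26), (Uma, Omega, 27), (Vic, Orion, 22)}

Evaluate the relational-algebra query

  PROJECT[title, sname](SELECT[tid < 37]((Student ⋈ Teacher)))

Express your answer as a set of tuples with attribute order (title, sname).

{(Alpha, Ola), (Argo, Ola), (Atlas, Gus), (Beta, Ola), (Delta, Ola), (Echo, Gus), (Lyra, Gus), (Orion, Gus)}

Natural join on sname: {(Gus, 14, 4, Atlas, 39), (Gus, 14, 4, Echo, 8), (Gus, 14, 4, Lyra, 4), (Gus, 14, 4, Orion, 28), (Gus, 2, 1, Atlas, 39), (Gus, 2, 1, Echo, 8), (Gus, 2, 1, Lyra, 4), (Gus, 2, 1, Orion, 28), (Gus, 22, 6, Atlas, 39), (Gus, 22, 6, Echo, 8), (Gus, 22, 6, Lyra, 4), (Gus, 22, 6, Orion, 28), (Gus, 30, 3, Atlas, 39), (Gus, 30, 3, Echo, 8), (Gus, 30, 3, Lyra, 4), (Gus, 30, 3, Orion, 28), (Gus, 34, 5, Atlas, 39), (Gus, 34, 5, Echo, 8), (Gus, 34, 5, Lyra, 4), (Gus, 34, 5, Orion, 28), (Gus, 40, 9, Atlas, 39), (Gus, 40, 9, Echo, 8), (Gus, 40, 9, Lyra, 4), (Gus, 40, 9, Orion, 28), (Ola, 10, 4, Alpha, 37), (Ola, 10, 4, Argo, 30), (Ola, 10, 4, Beta, 9), (Ola, 10, 4, Delta, 26), (Ola, 26, 2, Alpha, 37), (Ola, 26, 2, Argo, 30), (Ola, 26, 2, Beta, 9), (Ola, 26, 2, Delta, 26), (Ola, 34, 1, Alpha, 37), (Ola, 34, 1, Argo, 30), (Ola, 34, 1, Beta, 9), (Ola, 34, 1, Delta, 26)}
σ[tid < 37]: keep tuples satisfying tid < 37 → {(Gus, 14, 4, Atlas, 39), (Gus, 14, 4, Echo, 8), (Gus, 14, 4, Lyra, 4), (Gus, 14, 4, Orion, 28), (Gus, 2, 1, Atlas, 39), (Gus, 2, 1, Echo, 8), (Gus, 2, 1, Lyra, 4), (Gus, 2, 1, Orion, 28), (Gus, 22, 6, Atlas, 39), (Gus, 22, 6, Echo, 8), (Gus, 22, 6, Lyra, 4), (Gus, 22, 6, Orion, 28), (Gus, 30, 3, Atlas, 39), (Gus, 30, 3, Echo, 8), (Gus, 30, 3, Lyra, 4), (Gus, 30, 3, Orion, 28), (Gus, 34, 5, Atlas, 39), (Gus, 34, 5, Echo, 8), (Gus, 34, 5, Lyra, 4), (Gus, 34, 5, Orion, 28), (Ola, 10, 4, Alpha, 37), (Ola, 10, 4, Argo, 30), (Ola, 10, 4, Beta, 9), (Ola, 10, 4, Delta, 26), (Ola, 26, 2, Alpha, 37), (Ola, 26, 2, Argo, 30), (Ola, 26, 2, Beta, 9), (Ola, 26, 2, Delta, 26), (Ola, 34, 1, Alpha, 37), (Ola, 34, 1, Argo, 30), (Ola, 34, 1, Beta, 9), (Ola, 34, 1, Delta, 26)}
Keep only column(s) title, sname (24 duplicate(s) eliminated): {(Alpha, Ola), (Argo, Ola), (Atlas, Gus), (Beta, Ola), (Delta, Ola), (Echo, Gus), (Lyra, Gus), (Orion, Gus)}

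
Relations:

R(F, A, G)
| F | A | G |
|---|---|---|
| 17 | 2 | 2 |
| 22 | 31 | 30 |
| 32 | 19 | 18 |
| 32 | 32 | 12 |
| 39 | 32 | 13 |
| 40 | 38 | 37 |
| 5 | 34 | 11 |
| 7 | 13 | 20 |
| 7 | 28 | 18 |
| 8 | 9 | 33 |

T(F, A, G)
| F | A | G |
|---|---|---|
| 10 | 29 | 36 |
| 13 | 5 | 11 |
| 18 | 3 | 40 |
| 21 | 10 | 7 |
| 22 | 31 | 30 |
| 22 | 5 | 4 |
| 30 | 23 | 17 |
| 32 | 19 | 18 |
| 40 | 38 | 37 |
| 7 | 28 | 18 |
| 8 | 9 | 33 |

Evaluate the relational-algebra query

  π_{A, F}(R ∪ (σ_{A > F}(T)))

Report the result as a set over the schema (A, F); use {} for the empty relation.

σ[A > F]: keep tuples satisfying A > F → {(10, 29, 36), (22, 31, 30), (7, 28, 18), (8, 9, 33)}
Union: {(17, 2, 2), (22, 31, 30), (32, 19, 18), (32, 32, 12), (39, 32, 13), (40, 38, 37), (5, 34, 11), (7, 13, 20), (7, 28, 18), (8, 9, 33)} with {(10, 29, 36), (22, 31, 30), (7, 28, 18), (8, 9, 33)} → {(10, 29, 36), (17, 2, 2), (22, 31, 30), (32, 19, 18), (32, 32, 12), (39, 32, 13), (40, 38, 37), (5, 34, 11), (7, 13, 20), (7, 28, 18), (8, 9, 33)}
π_{A, F} gives {(13, 7), (19, 32), (2, 17), (28, 7), (29, 10), (31, 22), (32, 32), (32, 39), (34, 5), (38, 40), (9, 8)}.

{(13, 7), (19, 32), (2, 17), (28, 7), (29, 10), (31, 22), (32, 32), (32, 39), (34, 5), (38, 40), (9, 8)}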